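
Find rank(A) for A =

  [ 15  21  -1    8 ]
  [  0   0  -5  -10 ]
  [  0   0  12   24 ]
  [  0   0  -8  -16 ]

Multiply R1 by 1/15.
Multiply R2 by -1/5.
Subtract 12 times R2 from R3.
Add 8 times R2 to R4.
Add 1/15 times R2 to R1.
The reduced form has 2 nonzero rows.

rank = 2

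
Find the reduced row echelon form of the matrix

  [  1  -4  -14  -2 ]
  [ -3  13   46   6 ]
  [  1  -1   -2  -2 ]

[[1, 0, 2, -2], [0, 1, 4, 0], [0, 0, 0, 0]]

r2 → r2 + 3·r1
r3 → r3 − r1
r3 → r3 − 3·r2
r1 → r1 + 4·r2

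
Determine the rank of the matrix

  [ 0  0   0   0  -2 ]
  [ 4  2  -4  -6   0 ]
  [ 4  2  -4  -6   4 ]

R1 ↔ R2
  [ 4  2  -4  -6   0 ]
  [ 0  0   0   0  -2 ]
  [ 4  2  -4  -6   4 ]
R1 ← 1/4·R1
  [ 1  1/2  -1  -3/2   0 ]
  [ 0    0   0     0  -2 ]
  [ 4    2  -4    -6   4 ]
R3 ← R3 − 4·R1
  [ 1  1/2  -1  -3/2   0 ]
  [ 0    0   0     0  -2 ]
  [ 0    0   0     0   4 ]
R2 ← -1/2·R2
  [ 1  1/2  -1  -3/2  0 ]
  [ 0    0   0     0  1 ]
  [ 0    0   0     0  4 ]
R3 ← R3 − 4·R2
  [ 1  1/2  -1  -3/2  0 ]
  [ 0    0   0     0  1 ]
  [ 0    0   0     0  0 ]
The reduced form has 2 nonzero rows.

rank = 2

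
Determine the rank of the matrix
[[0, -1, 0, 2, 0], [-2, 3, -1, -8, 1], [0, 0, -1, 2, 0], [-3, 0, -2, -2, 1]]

R1 <-> R2
  [ -2   3  -1  -8  1 ]
  [  0  -1   0   2  0 ]
  [  0   0  -1   2  0 ]
  [ -3   0  -2  -2  1 ]
R1 := -1/2·R1
  [  1  -3/2  1/2   4  -1/2 ]
  [  0    -1    0   2     0 ]
  [  0     0   -1   2     0 ]
  [ -3     0   -2  -2     1 ]
R4 := R4 + 3·R1
  [ 1  -3/2   1/2   4  -1/2 ]
  [ 0    -1     0   2     0 ]
  [ 0     0    -1   2     0 ]
  [ 0  -9/2  -1/2  10  -1/2 ]
R2 := -1·R2
  [ 1  -3/2   1/2   4  -1/2 ]
  [ 0     1     0  -2     0 ]
  [ 0     0    -1   2     0 ]
  [ 0  -9/2  -1/2  10  -1/2 ]
R4 := R4 + 9/2·R2
  [ 1  -3/2   1/2   4  -1/2 ]
  [ 0     1     0  -2     0 ]
  [ 0     0    -1   2     0 ]
  [ 0     0  -1/2   1  -1/2 ]
R3 := -1·R3
  [ 1  -3/2   1/2   4  -1/2 ]
  [ 0     1     0  -2     0 ]
  [ 0     0     1  -2     0 ]
  [ 0     0  -1/2   1  -1/2 ]
R4 := R4 + 1/2·R3
  [ 1  -3/2  1/2   4  -1/2 ]
  [ 0     1    0  -2     0 ]
  [ 0     0    1  -2     0 ]
  [ 0     0    0   0  -1/2 ]
R4 := -2·R4
  [ 1  -3/2  1/2   4  -1/2 ]
  [ 0     1    0  -2     0 ]
  [ 0     0    1  -2     0 ]
  [ 0     0    0   0     1 ]
R1 := R1 + 1/2·R4
  [ 1  -3/2  1/2   4  0 ]
  [ 0     1    0  -2  0 ]
  [ 0     0    1  -2  0 ]
  [ 0     0    0   0  1 ]
R1 := R1 − 1/2·R3
  [ 1  -3/2  0   5  0 ]
  [ 0     1  0  -2  0 ]
  [ 0     0  1  -2  0 ]
  [ 0     0  0   0  1 ]
R1 := R1 + 3/2·R2
  [ 1  0  0   2  0 ]
  [ 0  1  0  -2  0 ]
  [ 0  0  1  -2  0 ]
  [ 0  0  0   0  1 ]
The reduced form has 4 nonzero rows.

rank = 4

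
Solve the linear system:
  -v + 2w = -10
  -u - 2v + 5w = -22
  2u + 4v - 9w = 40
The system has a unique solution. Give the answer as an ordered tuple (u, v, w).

Form the augmented matrix and row-reduce:
  [  0  -1   2  |  -10 ]
  [ -1  -2   5  |  -22 ]
  [  2   4  -9  |   40 ]
R1 <-> R2
  [ -1  -2   5  |  -22 ]
  [  0  -1   2  |  -10 ]
  [  2   4  -9  |   40 ]
R1 ← -1·R1
  [ 1   2  -5  |   22 ]
  [ 0  -1   2  |  -10 ]
  [ 2   4  -9  |   40 ]
R3 ← R3 − 2·R1
  [ 1   2  -5  |   22 ]
  [ 0  -1   2  |  -10 ]
  [ 0   0   1  |   -4 ]
R2 ← -1·R2
  [ 1  2  -5  |  22 ]
  [ 0  1  -2  |  10 ]
  [ 0  0   1  |  -4 ]
R2 ← R2 + 2·R3
  [ 1  2  -5  |  22 ]
  [ 0  1   0  |   2 ]
  [ 0  0   1  |  -4 ]
R1 ← R1 + 5·R3
  [ 1  2  0  |   2 ]
  [ 0  1  0  |   2 ]
  [ 0  0  1  |  -4 ]
R1 ← R1 − 2·R2
  [ 1  0  0  |  -2 ]
  [ 0  1  0  |   2 ]
  [ 0  0  1  |  -4 ]
Reading off the last column: u = -2, v = 2, w = -4.

(-2, 2, -4)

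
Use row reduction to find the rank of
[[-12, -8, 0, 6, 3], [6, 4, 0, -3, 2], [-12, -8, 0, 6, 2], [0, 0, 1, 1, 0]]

R1 → -1/12·R1
  [   1  2/3  0  -1/2  -1/4 ]
  [   6    4  0    -3     2 ]
  [ -12   -8  0     6     2 ]
  [   0    0  1     1     0 ]
R2 → R2 − 6·R1
  [   1  2/3  0  -1/2  -1/4 ]
  [   0    0  0     0   7/2 ]
  [ -12   -8  0     6     2 ]
  [   0    0  1     1     0 ]
R3 → R3 + 12·R1
  [ 1  2/3  0  -1/2  -1/4 ]
  [ 0    0  0     0   7/2 ]
  [ 0    0  0     0    -1 ]
  [ 0    0  1     1     0 ]
R2 ↔ R4
  [ 1  2/3  0  -1/2  -1/4 ]
  [ 0    0  1     1     0 ]
  [ 0    0  0     0    -1 ]
  [ 0    0  0     0   7/2 ]
R3 → -1·R3
  [ 1  2/3  0  -1/2  -1/4 ]
  [ 0    0  1     1     0 ]
  [ 0    0  0     0     1 ]
  [ 0    0  0     0   7/2 ]
R4 → R4 − 7/2·R3
  [ 1  2/3  0  -1/2  -1/4 ]
  [ 0    0  1     1     0 ]
  [ 0    0  0     0     1 ]
  [ 0    0  0     0     0 ]
R1 → R1 + 1/4·R3
  [ 1  2/3  0  -1/2  0 ]
  [ 0    0  1     1  0 ]
  [ 0    0  0     0  1 ]
  [ 0    0  0     0  0 ]
The reduced form has 3 nonzero rows.

rank = 3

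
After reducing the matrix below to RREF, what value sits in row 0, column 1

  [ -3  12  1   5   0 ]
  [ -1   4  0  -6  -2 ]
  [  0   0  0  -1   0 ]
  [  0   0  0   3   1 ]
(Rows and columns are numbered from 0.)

ρ1 → -1/3·ρ1
  [  1  -4  -1/3  -5/3   0 ]
  [ -1   4     0    -6  -2 ]
  [  0   0     0    -1   0 ]
  [  0   0     0     3   1 ]
ρ2 → ρ2 + ρ1
  [ 1  -4  -1/3   -5/3   0 ]
  [ 0   0  -1/3  -23/3  -2 ]
  [ 0   0     0     -1   0 ]
  [ 0   0     0      3   1 ]
ρ2 → -3·ρ2
  [ 1  -4  -1/3  -5/3  0 ]
  [ 0   0     1    23  6 ]
  [ 0   0     0    -1  0 ]
  [ 0   0     0     3  1 ]
ρ3 → -1·ρ3
  [ 1  -4  -1/3  -5/3  0 ]
  [ 0   0     1    23  6 ]
  [ 0   0     0     1  0 ]
  [ 0   0     0     3  1 ]
ρ4 → ρ4 − 3·ρ3
  [ 1  -4  -1/3  -5/3  0 ]
  [ 0   0     1    23  6 ]
  [ 0   0     0     1  0 ]
  [ 0   0     0     0  1 ]
ρ2 → ρ2 − 6·ρ4
  [ 1  -4  -1/3  -5/3  0 ]
  [ 0   0     1    23  0 ]
  [ 0   0     0     1  0 ]
  [ 0   0     0     0  1 ]
ρ2 → ρ2 − 23·ρ3
  [ 1  -4  -1/3  -5/3  0 ]
  [ 0   0     1     0  0 ]
  [ 0   0     0     1  0 ]
  [ 0   0     0     0  1 ]
ρ1 → ρ1 + 5/3·ρ3
  [ 1  -4  -1/3  0  0 ]
  [ 0   0     1  0  0 ]
  [ 0   0     0  1  0 ]
  [ 0   0     0  0  1 ]
ρ1 → ρ1 + 1/3·ρ2
  [ 1  -4  0  0  0 ]
  [ 0   0  1  0  0 ]
  [ 0   0  0  1  0 ]
  [ 0   0  0  0  1 ]

-4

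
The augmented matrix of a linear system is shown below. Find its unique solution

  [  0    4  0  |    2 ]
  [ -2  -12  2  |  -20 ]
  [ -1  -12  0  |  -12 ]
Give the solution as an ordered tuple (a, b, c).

(6, 1/2, -1)

ρ1 <=> ρ2
ρ1 := -1/2·ρ1
ρ3 := ρ3 + ρ1
ρ2 := 1/4·ρ2
ρ3 := ρ3 + 6·ρ2
ρ3 := -1·ρ3
ρ1 := ρ1 + ρ3
ρ1 := ρ1 − 6·ρ2
Reading off the last column: a = 6, b = 1/2, c = -1.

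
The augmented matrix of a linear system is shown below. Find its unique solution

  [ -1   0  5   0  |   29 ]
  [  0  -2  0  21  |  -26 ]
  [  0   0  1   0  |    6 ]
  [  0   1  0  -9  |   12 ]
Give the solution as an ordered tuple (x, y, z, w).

r1 ← -1·r1
  [ 1   0  -5   0  |  -29 ]
  [ 0  -2   0  21  |  -26 ]
  [ 0   0   1   0  |    6 ]
  [ 0   1   0  -9  |   12 ]
r2 ← -1/2·r2
  [ 1  0  -5      0  |  -29 ]
  [ 0  1   0  -21/2  |   13 ]
  [ 0  0   1      0  |    6 ]
  [ 0  1   0     -9  |   12 ]
r4 ← r4 − r2
  [ 1  0  -5      0  |  -29 ]
  [ 0  1   0  -21/2  |   13 ]
  [ 0  0   1      0  |    6 ]
  [ 0  0   0    3/2  |   -1 ]
r4 ← 2/3·r4
  [ 1  0  -5      0  |   -29 ]
  [ 0  1   0  -21/2  |    13 ]
  [ 0  0   1      0  |     6 ]
  [ 0  0   0      1  |  -2/3 ]
r2 ← r2 + 21/2·r4
  [ 1  0  -5  0  |   -29 ]
  [ 0  1   0  0  |     6 ]
  [ 0  0   1  0  |     6 ]
  [ 0  0   0  1  |  -2/3 ]
r1 ← r1 + 5·r3
  [ 1  0  0  0  |     1 ]
  [ 0  1  0  0  |     6 ]
  [ 0  0  1  0  |     6 ]
  [ 0  0  0  1  |  -2/3 ]
Reading off the last column: x = 1, y = 6, z = 6, w = -2/3.

(1, 6, 6, -2/3)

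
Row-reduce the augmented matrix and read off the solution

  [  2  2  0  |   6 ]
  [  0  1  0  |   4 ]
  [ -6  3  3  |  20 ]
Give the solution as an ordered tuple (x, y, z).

(-1, 4, 2/3)

R1 → 1/2·R1
  [  1  1  0  |   3 ]
  [  0  1  0  |   4 ]
  [ -6  3  3  |  20 ]
R3 → R3 + 6·R1
  [ 1  1  0  |   3 ]
  [ 0  1  0  |   4 ]
  [ 0  9  3  |  38 ]
R3 → R3 − 9·R2
  [ 1  1  0  |  3 ]
  [ 0  1  0  |  4 ]
  [ 0  0  3  |  2 ]
R3 → 1/3·R3
  [ 1  1  0  |    3 ]
  [ 0  1  0  |    4 ]
  [ 0  0  1  |  2/3 ]
R1 → R1 − R2
  [ 1  0  0  |   -1 ]
  [ 0  1  0  |    4 ]
  [ 0  0  1  |  2/3 ]
Reading off the last column: x = -1, y = 4, z = 2/3.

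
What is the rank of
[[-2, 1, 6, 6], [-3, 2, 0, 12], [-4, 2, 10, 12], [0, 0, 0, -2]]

rank = 4

R1 := -1/2·R1
  [  1  -1/2  -3  -3 ]
  [ -3     2   0  12 ]
  [ -4     2  10  12 ]
  [  0     0   0  -2 ]
R2 := R2 + 3·R1
  [  1  -1/2  -3  -3 ]
  [  0   1/2  -9   3 ]
  [ -4     2  10  12 ]
  [  0     0   0  -2 ]
R3 := R3 + 4·R1
  [ 1  -1/2  -3  -3 ]
  [ 0   1/2  -9   3 ]
  [ 0     0  -2   0 ]
  [ 0     0   0  -2 ]
R2 := 2·R2
  [ 1  -1/2   -3  -3 ]
  [ 0     1  -18   6 ]
  [ 0     0   -2   0 ]
  [ 0     0    0  -2 ]
R3 := -1/2·R3
  [ 1  -1/2   -3  -3 ]
  [ 0     1  -18   6 ]
  [ 0     0    1   0 ]
  [ 0     0    0  -2 ]
R4 := -1/2·R4
  [ 1  -1/2   -3  -3 ]
  [ 0     1  -18   6 ]
  [ 0     0    1   0 ]
  [ 0     0    0   1 ]
R2 := R2 − 6·R4
  [ 1  -1/2   -3  -3 ]
  [ 0     1  -18   0 ]
  [ 0     0    1   0 ]
  [ 0     0    0   1 ]
R1 := R1 + 3·R4
  [ 1  -1/2   -3  0 ]
  [ 0     1  -18  0 ]
  [ 0     0    1  0 ]
  [ 0     0    0  1 ]
R2 := R2 + 18·R3
  [ 1  -1/2  -3  0 ]
  [ 0     1   0  0 ]
  [ 0     0   1  0 ]
  [ 0     0   0  1 ]
R1 := R1 + 3·R3
  [ 1  -1/2  0  0 ]
  [ 0     1  0  0 ]
  [ 0     0  1  0 ]
  [ 0     0  0  1 ]
R1 := R1 + 1/2·R2
  [ 1  0  0  0 ]
  [ 0  1  0  0 ]
  [ 0  0  1  0 ]
  [ 0  0  0  1 ]
The reduced form has 4 nonzero rows.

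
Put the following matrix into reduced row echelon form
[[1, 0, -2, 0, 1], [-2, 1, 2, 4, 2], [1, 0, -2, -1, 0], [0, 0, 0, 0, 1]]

[[1, 0, -2, 0, 0], [0, 1, -2, 0, 0], [0, 0, 0, 1, 0], [0, 0, 0, 0, 1]]

R2 ← R2 + 2·R1
R3 ← R3 − R1
R3 ← -1·R3
R3 ← R3 − R4
R2 ← R2 − 4·R4
R1 ← R1 − R4
R2 ← R2 − 4·R3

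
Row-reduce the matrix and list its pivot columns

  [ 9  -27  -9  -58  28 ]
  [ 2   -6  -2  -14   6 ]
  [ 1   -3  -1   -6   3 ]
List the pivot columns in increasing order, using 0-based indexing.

0, 3, 4

R1 ← 1/9·R1
  [ 1  -3  -1  -58/9  28/9 ]
  [ 2  -6  -2    -14     6 ]
  [ 1  -3  -1     -6     3 ]
R2 ← R2 − 2·R1
  [ 1  -3  -1  -58/9  28/9 ]
  [ 0   0   0  -10/9  -2/9 ]
  [ 1  -3  -1     -6     3 ]
R3 ← R3 − R1
  [ 1  -3  -1  -58/9  28/9 ]
  [ 0   0   0  -10/9  -2/9 ]
  [ 0   0   0    4/9  -1/9 ]
R2 ← -9/10·R2
  [ 1  -3  -1  -58/9  28/9 ]
  [ 0   0   0      1   1/5 ]
  [ 0   0   0    4/9  -1/9 ]
R3 ← R3 − 4/9·R2
  [ 1  -3  -1  -58/9  28/9 ]
  [ 0   0   0      1   1/5 ]
  [ 0   0   0      0  -1/5 ]
R3 ← -5·R3
  [ 1  -3  -1  -58/9  28/9 ]
  [ 0   0   0      1   1/5 ]
  [ 0   0   0      0     1 ]
R2 ← R2 − 1/5·R3
  [ 1  -3  -1  -58/9  28/9 ]
  [ 0   0   0      1     0 ]
  [ 0   0   0      0     1 ]
R1 ← R1 − 28/9·R3
  [ 1  -3  -1  -58/9  0 ]
  [ 0   0   0      1  0 ]
  [ 0   0   0      0  1 ]
R1 ← R1 + 58/9·R2
  [ 1  -3  -1  0  0 ]
  [ 0   0   0  1  0 ]
  [ 0   0   0  0  1 ]
Pivot columns are the columns containing a leading 1.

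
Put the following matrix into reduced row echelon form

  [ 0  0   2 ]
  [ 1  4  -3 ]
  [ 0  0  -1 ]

[[1, 4, 0], [0, 0, 1], [0, 0, 0]]

R1 <-> R2
  [ 1  4  -3 ]
  [ 0  0   2 ]
  [ 0  0  -1 ]
R2 := 1/2·R2
  [ 1  4  -3 ]
  [ 0  0   1 ]
  [ 0  0  -1 ]
R3 := R3 + R2
  [ 1  4  -3 ]
  [ 0  0   1 ]
  [ 0  0   0 ]
R1 := R1 + 3·R2
  [ 1  4  0 ]
  [ 0  0  1 ]
  [ 0  0  0 ]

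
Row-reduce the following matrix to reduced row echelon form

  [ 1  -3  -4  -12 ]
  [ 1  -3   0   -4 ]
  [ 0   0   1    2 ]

[[1, -3, 0, -4], [0, 0, 1, 2], [0, 0, 0, 0]]

Subtract R1 from R2.
  [ 1  -3  -4  -12 ]
  [ 0   0   4    8 ]
  [ 0   0   1    2 ]
Multiply R2 by 1/4.
  [ 1  -3  -4  -12 ]
  [ 0   0   1    2 ]
  [ 0   0   1    2 ]
Subtract R2 from R3.
  [ 1  -3  -4  -12 ]
  [ 0   0   1    2 ]
  [ 0   0   0    0 ]
Add 4 times R2 to R1.
  [ 1  -3  0  -4 ]
  [ 0   0  1   2 ]
  [ 0   0  0   0 ]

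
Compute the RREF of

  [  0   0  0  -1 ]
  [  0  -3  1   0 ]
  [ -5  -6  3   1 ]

[[1, 0, -1/5, 0], [0, 1, -1/3, 0], [0, 0, 0, 1]]

Swap R1 and R3.
  [ -5  -6  3   1 ]
  [  0  -3  1   0 ]
  [  0   0  0  -1 ]
Multiply R1 by -1/5.
  [ 1  6/5  -3/5  -1/5 ]
  [ 0   -3     1     0 ]
  [ 0    0     0    -1 ]
Multiply R2 by -1/3.
  [ 1  6/5  -3/5  -1/5 ]
  [ 0    1  -1/3     0 ]
  [ 0    0     0    -1 ]
Multiply R3 by -1.
  [ 1  6/5  -3/5  -1/5 ]
  [ 0    1  -1/3     0 ]
  [ 0    0     0     1 ]
Add 1/5 times R3 to R1.
  [ 1  6/5  -3/5  0 ]
  [ 0    1  -1/3  0 ]
  [ 0    0     0  1 ]
Subtract 6/5 times R2 from R1.
  [ 1  0  -1/5  0 ]
  [ 0  1  -1/3  0 ]
  [ 0  0     0  1 ]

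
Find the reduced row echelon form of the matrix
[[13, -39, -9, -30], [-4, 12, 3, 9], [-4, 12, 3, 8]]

[[1, -3, 0, 0], [0, 0, 1, 0], [0, 0, 0, 1]]

Multiply R1 by 1/13.
Add 4 times R1 to R2.
Add 4 times R1 to R3.
Multiply R2 by 13/3.
Subtract 3/13 times R2 from R3.
Multiply R3 by -1.
Add R3 to R2.
Add 30/13 times R3 to R1.
Add 9/13 times R2 to R1.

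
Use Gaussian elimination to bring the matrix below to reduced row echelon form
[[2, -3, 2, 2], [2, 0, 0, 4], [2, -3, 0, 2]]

[[1, 0, 0, 2], [0, 1, 0, 2/3], [0, 0, 1, 0]]

Multiply R1 by 1/2.
  [ 1  -3/2  1  1 ]
  [ 2     0  0  4 ]
  [ 2    -3  0  2 ]
Subtract 2 times R1 from R2.
  [ 1  -3/2   1  1 ]
  [ 0     3  -2  2 ]
  [ 2    -3   0  2 ]
Subtract 2 times R1 from R3.
  [ 1  -3/2   1  1 ]
  [ 0     3  -2  2 ]
  [ 0     0  -2  0 ]
Multiply R2 by 1/3.
  [ 1  -3/2     1    1 ]
  [ 0     1  -2/3  2/3 ]
  [ 0     0    -2    0 ]
Multiply R3 by -1/2.
  [ 1  -3/2     1    1 ]
  [ 0     1  -2/3  2/3 ]
  [ 0     0     1    0 ]
Add 2/3 times R3 to R2.
  [ 1  -3/2  1    1 ]
  [ 0     1  0  2/3 ]
  [ 0     0  1    0 ]
Subtract R3 from R1.
  [ 1  -3/2  0    1 ]
  [ 0     1  0  2/3 ]
  [ 0     0  1    0 ]
Add 3/2 times R2 to R1.
  [ 1  0  0    2 ]
  [ 0  1  0  2/3 ]
  [ 0  0  1    0 ]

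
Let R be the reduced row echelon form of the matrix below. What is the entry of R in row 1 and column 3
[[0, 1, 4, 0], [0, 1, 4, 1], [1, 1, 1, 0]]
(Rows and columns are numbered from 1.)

-3

ρ1 ↔ ρ3
ρ3 → ρ3 − ρ2
ρ3 → -1·ρ3
ρ2 → ρ2 − ρ3
ρ1 → ρ1 − ρ2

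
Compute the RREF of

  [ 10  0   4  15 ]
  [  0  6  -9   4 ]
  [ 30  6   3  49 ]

[[1, 0, 2/5, 3/2], [0, 1, -3/2, 2/3], [0, 0, 0, 0]]

Multiply ρ1 by 1/10.
  [  1  0  2/5  3/2 ]
  [  0  6   -9    4 ]
  [ 30  6    3   49 ]
Subtract 30 times ρ1 from ρ3.
  [ 1  0  2/5  3/2 ]
  [ 0  6   -9    4 ]
  [ 0  6   -9    4 ]
Multiply ρ2 by 1/6.
  [ 1  0   2/5  3/2 ]
  [ 0  1  -3/2  2/3 ]
  [ 0  6    -9    4 ]
Subtract 6 times ρ2 from ρ3.
  [ 1  0   2/5  3/2 ]
  [ 0  1  -3/2  2/3 ]
  [ 0  0     0    0 ]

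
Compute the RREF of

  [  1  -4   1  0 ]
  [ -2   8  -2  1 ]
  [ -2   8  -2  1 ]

r2 -> r2 + 2·r1
  [  1  -4   1  0 ]
  [  0   0   0  1 ]
  [ -2   8  -2  1 ]
r3 -> r3 + 2·r1
  [ 1  -4  1  0 ]
  [ 0   0  0  1 ]
  [ 0   0  0  1 ]
r3 -> r3 − r2
  [ 1  -4  1  0 ]
  [ 0   0  0  1 ]
  [ 0   0  0  0 ]

[[1, -4, 1, 0], [0, 0, 0, 1], [0, 0, 0, 0]]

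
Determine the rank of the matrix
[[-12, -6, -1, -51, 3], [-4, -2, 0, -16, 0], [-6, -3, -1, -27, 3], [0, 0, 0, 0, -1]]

ρ1 → -1/12·ρ1
ρ2 → ρ2 + 4·ρ1
ρ3 → ρ3 + 6·ρ1
ρ2 → 3·ρ2
ρ3 → ρ3 + 1/2·ρ2
ρ3 <=> ρ4
ρ3 → -1·ρ3
ρ2 → ρ2 + 3·ρ3
ρ1 → ρ1 + 1/4·ρ3
ρ1 → ρ1 − 1/12·ρ2
The reduced form has 3 nonzero rows.

rank = 3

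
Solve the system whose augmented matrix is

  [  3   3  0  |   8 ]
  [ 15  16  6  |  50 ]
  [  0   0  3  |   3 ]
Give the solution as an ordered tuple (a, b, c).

ρ1 -> 1/3·ρ1
ρ2 -> ρ2 − 15·ρ1
ρ3 -> 1/3·ρ3
ρ2 -> ρ2 − 6·ρ3
ρ1 -> ρ1 − ρ2
Reading off the last column: a = -4/3, b = 4, c = 1.

(-4/3, 4, 1)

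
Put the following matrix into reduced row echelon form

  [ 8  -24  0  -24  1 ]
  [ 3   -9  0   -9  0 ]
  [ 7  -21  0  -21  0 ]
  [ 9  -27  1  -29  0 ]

[[1, -3, 0, -3, 0], [0, 0, 1, -2, 0], [0, 0, 0, 0, 1], [0, 0, 0, 0, 0]]

Multiply R1 by 1/8.
  [ 1   -3  0   -3  1/8 ]
  [ 3   -9  0   -9    0 ]
  [ 7  -21  0  -21    0 ]
  [ 9  -27  1  -29    0 ]
Subtract 3 times R1 from R2.
  [ 1   -3  0   -3   1/8 ]
  [ 0    0  0    0  -3/8 ]
  [ 7  -21  0  -21     0 ]
  [ 9  -27  1  -29     0 ]
Subtract 7 times R1 from R3.
  [ 1   -3  0   -3   1/8 ]
  [ 0    0  0    0  -3/8 ]
  [ 0    0  0    0  -7/8 ]
  [ 9  -27  1  -29     0 ]
Subtract 9 times R1 from R4.
  [ 1  -3  0  -3   1/8 ]
  [ 0   0  0   0  -3/8 ]
  [ 0   0  0   0  -7/8 ]
  [ 0   0  1  -2  -9/8 ]
Swap R2 and R4.
  [ 1  -3  0  -3   1/8 ]
  [ 0   0  1  -2  -9/8 ]
  [ 0   0  0   0  -7/8 ]
  [ 0   0  0   0  -3/8 ]
Multiply R3 by -8/7.
  [ 1  -3  0  -3   1/8 ]
  [ 0   0  1  -2  -9/8 ]
  [ 0   0  0   0     1 ]
  [ 0   0  0   0  -3/8 ]
Add 3/8 times R3 to R4.
  [ 1  -3  0  -3   1/8 ]
  [ 0   0  1  -2  -9/8 ]
  [ 0   0  0   0     1 ]
  [ 0   0  0   0     0 ]
Add 9/8 times R3 to R2.
  [ 1  -3  0  -3  1/8 ]
  [ 0   0  1  -2    0 ]
  [ 0   0  0   0    1 ]
  [ 0   0  0   0    0 ]
Subtract 1/8 times R3 from R1.
  [ 1  -3  0  -3  0 ]
  [ 0   0  1  -2  0 ]
  [ 0   0  0   0  1 ]
  [ 0   0  0   0  0 ]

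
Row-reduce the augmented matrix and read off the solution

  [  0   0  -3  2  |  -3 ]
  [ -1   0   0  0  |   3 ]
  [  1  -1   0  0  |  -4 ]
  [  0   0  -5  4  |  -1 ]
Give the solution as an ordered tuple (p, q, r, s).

Swap R1 and R2.
  [ -1   0   0  0  |   3 ]
  [  0   0  -3  2  |  -3 ]
  [  1  -1   0  0  |  -4 ]
  [  0   0  -5  4  |  -1 ]
Multiply R1 by -1.
  [ 1   0   0  0  |  -3 ]
  [ 0   0  -3  2  |  -3 ]
  [ 1  -1   0  0  |  -4 ]
  [ 0   0  -5  4  |  -1 ]
Subtract R1 from R3.
  [ 1   0   0  0  |  -3 ]
  [ 0   0  -3  2  |  -3 ]
  [ 0  -1   0  0  |  -1 ]
  [ 0   0  -5  4  |  -1 ]
Swap R2 and R3.
  [ 1   0   0  0  |  -3 ]
  [ 0  -1   0  0  |  -1 ]
  [ 0   0  -3  2  |  -3 ]
  [ 0   0  -5  4  |  -1 ]
Multiply R2 by -1.
  [ 1  0   0  0  |  -3 ]
  [ 0  1   0  0  |   1 ]
  [ 0  0  -3  2  |  -3 ]
  [ 0  0  -5  4  |  -1 ]
Multiply R3 by -1/3.
  [ 1  0   0     0  |  -3 ]
  [ 0  1   0     0  |   1 ]
  [ 0  0   1  -2/3  |   1 ]
  [ 0  0  -5     4  |  -1 ]
Add 5 times R3 to R4.
  [ 1  0  0     0  |  -3 ]
  [ 0  1  0     0  |   1 ]
  [ 0  0  1  -2/3  |   1 ]
  [ 0  0  0   2/3  |   4 ]
Multiply R4 by 3/2.
  [ 1  0  0     0  |  -3 ]
  [ 0  1  0     0  |   1 ]
  [ 0  0  1  -2/3  |   1 ]
  [ 0  0  0     1  |   6 ]
Add 2/3 times R4 to R3.
  [ 1  0  0  0  |  -3 ]
  [ 0  1  0  0  |   1 ]
  [ 0  0  1  0  |   5 ]
  [ 0  0  0  1  |   6 ]
Reading off the last column: p = -3, q = 1, r = 5, s = 6.

(-3, 1, 5, 6)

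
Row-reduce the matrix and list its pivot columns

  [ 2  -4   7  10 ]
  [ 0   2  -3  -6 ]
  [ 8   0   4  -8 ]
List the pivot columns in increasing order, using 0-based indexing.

0, 1

Multiply R1 by 1/2.
Subtract 8 times R1 from R3.
Multiply R2 by 1/2.
Subtract 16 times R2 from R3.
Add 2 times R2 to R1.
Pivot columns are the columns containing a leading 1.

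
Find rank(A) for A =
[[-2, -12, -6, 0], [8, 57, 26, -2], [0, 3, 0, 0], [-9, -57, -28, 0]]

rank = 4

Multiply R1 by -1/2.
  [  1    6    3   0 ]
  [  8   57   26  -2 ]
  [  0    3    0   0 ]
  [ -9  -57  -28   0 ]
Subtract 8 times R1 from R2.
  [  1    6    3   0 ]
  [  0    9    2  -2 ]
  [  0    3    0   0 ]
  [ -9  -57  -28   0 ]
Add 9 times R1 to R4.
  [ 1   6   3   0 ]
  [ 0   9   2  -2 ]
  [ 0   3   0   0 ]
  [ 0  -3  -1   0 ]
Multiply R2 by 1/9.
  [ 1   6    3     0 ]
  [ 0   1  2/9  -2/9 ]
  [ 0   3    0     0 ]
  [ 0  -3   -1     0 ]
Subtract 3 times R2 from R3.
  [ 1   6     3     0 ]
  [ 0   1   2/9  -2/9 ]
  [ 0   0  -2/3   2/3 ]
  [ 0  -3    -1     0 ]
Add 3 times R2 to R4.
  [ 1  6     3     0 ]
  [ 0  1   2/9  -2/9 ]
  [ 0  0  -2/3   2/3 ]
  [ 0  0  -1/3  -2/3 ]
Multiply R3 by -3/2.
  [ 1  6     3     0 ]
  [ 0  1   2/9  -2/9 ]
  [ 0  0     1    -1 ]
  [ 0  0  -1/3  -2/3 ]
Add 1/3 times R3 to R4.
  [ 1  6    3     0 ]
  [ 0  1  2/9  -2/9 ]
  [ 0  0    1    -1 ]
  [ 0  0    0    -1 ]
Multiply R4 by -1.
  [ 1  6    3     0 ]
  [ 0  1  2/9  -2/9 ]
  [ 0  0    1    -1 ]
  [ 0  0    0     1 ]
Add R4 to R3.
  [ 1  6    3     0 ]
  [ 0  1  2/9  -2/9 ]
  [ 0  0    1     0 ]
  [ 0  0    0     1 ]
Add 2/9 times R4 to R2.
  [ 1  6    3  0 ]
  [ 0  1  2/9  0 ]
  [ 0  0    1  0 ]
  [ 0  0    0  1 ]
Subtract 2/9 times R3 from R2.
  [ 1  6  3  0 ]
  [ 0  1  0  0 ]
  [ 0  0  1  0 ]
  [ 0  0  0  1 ]
Subtract 3 times R3 from R1.
  [ 1  6  0  0 ]
  [ 0  1  0  0 ]
  [ 0  0  1  0 ]
  [ 0  0  0  1 ]
Subtract 6 times R2 from R1.
  [ 1  0  0  0 ]
  [ 0  1  0  0 ]
  [ 0  0  1  0 ]
  [ 0  0  0  1 ]
The reduced form has 4 nonzero rows.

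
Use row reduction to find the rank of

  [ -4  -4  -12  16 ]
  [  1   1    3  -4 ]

r1 → -1/4·r1
  [ 1  1  3  -4 ]
  [ 1  1  3  -4 ]
r2 → r2 − r1
  [ 1  1  3  -4 ]
  [ 0  0  0   0 ]
The reduced form has 1 nonzero row.

rank = 1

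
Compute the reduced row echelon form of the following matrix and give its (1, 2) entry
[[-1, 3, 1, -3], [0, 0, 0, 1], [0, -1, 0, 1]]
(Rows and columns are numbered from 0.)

Multiply r1 by -1.
  [ 1  -3  -1  3 ]
  [ 0   0   0  1 ]
  [ 0  -1   0  1 ]
Swap r2 and r3.
  [ 1  -3  -1  3 ]
  [ 0  -1   0  1 ]
  [ 0   0   0  1 ]
Multiply r2 by -1.
  [ 1  -3  -1   3 ]
  [ 0   1   0  -1 ]
  [ 0   0   0   1 ]
Add r3 to r2.
  [ 1  -3  -1  3 ]
  [ 0   1   0  0 ]
  [ 0   0   0  1 ]
Subtract 3 times r3 from r1.
  [ 1  -3  -1  0 ]
  [ 0   1   0  0 ]
  [ 0   0   0  1 ]
Add 3 times r2 to r1.
  [ 1  0  -1  0 ]
  [ 0  1   0  0 ]
  [ 0  0   0  1 ]

0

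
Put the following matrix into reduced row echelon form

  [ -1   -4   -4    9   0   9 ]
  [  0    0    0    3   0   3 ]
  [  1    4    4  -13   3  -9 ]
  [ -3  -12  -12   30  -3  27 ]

[[1, 4, 4, 0, 0, 0], [0, 0, 0, 1, 0, 0], [0, 0, 0, 0, 1, 0], [0, 0, 0, 0, 0, 1]]

R1 ← -1·R1
  [  1    4    4   -9   0  -9 ]
  [  0    0    0    3   0   3 ]
  [  1    4    4  -13   3  -9 ]
  [ -3  -12  -12   30  -3  27 ]
R3 ← R3 − R1
  [  1    4    4  -9   0  -9 ]
  [  0    0    0   3   0   3 ]
  [  0    0    0  -4   3   0 ]
  [ -3  -12  -12  30  -3  27 ]
R4 ← R4 + 3·R1
  [ 1  4  4  -9   0  -9 ]
  [ 0  0  0   3   0   3 ]
  [ 0  0  0  -4   3   0 ]
  [ 0  0  0   3  -3   0 ]
R2 ← 1/3·R2
  [ 1  4  4  -9   0  -9 ]
  [ 0  0  0   1   0   1 ]
  [ 0  0  0  -4   3   0 ]
  [ 0  0  0   3  -3   0 ]
R3 ← R3 + 4·R2
  [ 1  4  4  -9   0  -9 ]
  [ 0  0  0   1   0   1 ]
  [ 0  0  0   0   3   4 ]
  [ 0  0  0   3  -3   0 ]
R4 ← R4 − 3·R2
  [ 1  4  4  -9   0  -9 ]
  [ 0  0  0   1   0   1 ]
  [ 0  0  0   0   3   4 ]
  [ 0  0  0   0  -3  -3 ]
R3 ← 1/3·R3
  [ 1  4  4  -9   0   -9 ]
  [ 0  0  0   1   0    1 ]
  [ 0  0  0   0   1  4/3 ]
  [ 0  0  0   0  -3   -3 ]
R4 ← R4 + 3·R3
  [ 1  4  4  -9  0   -9 ]
  [ 0  0  0   1  0    1 ]
  [ 0  0  0   0  1  4/3 ]
  [ 0  0  0   0  0    1 ]
R3 ← R3 − 4/3·R4
  [ 1  4  4  -9  0  -9 ]
  [ 0  0  0   1  0   1 ]
  [ 0  0  0   0  1   0 ]
  [ 0  0  0   0  0   1 ]
R2 ← R2 − R4
  [ 1  4  4  -9  0  -9 ]
  [ 0  0  0   1  0   0 ]
  [ 0  0  0   0  1   0 ]
  [ 0  0  0   0  0   1 ]
R1 ← R1 + 9·R4
  [ 1  4  4  -9  0  0 ]
  [ 0  0  0   1  0  0 ]
  [ 0  0  0   0  1  0 ]
  [ 0  0  0   0  0  1 ]
R1 ← R1 + 9·R2
  [ 1  4  4  0  0  0 ]
  [ 0  0  0  1  0  0 ]
  [ 0  0  0  0  1  0 ]
  [ 0  0  0  0  0  1 ]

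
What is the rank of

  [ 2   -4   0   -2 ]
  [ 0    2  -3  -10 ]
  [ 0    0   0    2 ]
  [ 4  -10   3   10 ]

ρ1 := 1/2·ρ1
  [ 1   -2   0   -1 ]
  [ 0    2  -3  -10 ]
  [ 0    0   0    2 ]
  [ 4  -10   3   10 ]
ρ4 := ρ4 − 4·ρ1
  [ 1  -2   0   -1 ]
  [ 0   2  -3  -10 ]
  [ 0   0   0    2 ]
  [ 0  -2   3   14 ]
ρ2 := 1/2·ρ2
  [ 1  -2     0  -1 ]
  [ 0   1  -3/2  -5 ]
  [ 0   0     0   2 ]
  [ 0  -2     3  14 ]
ρ4 := ρ4 + 2·ρ2
  [ 1  -2     0  -1 ]
  [ 0   1  -3/2  -5 ]
  [ 0   0     0   2 ]
  [ 0   0     0   4 ]
ρ3 := 1/2·ρ3
  [ 1  -2     0  -1 ]
  [ 0   1  -3/2  -5 ]
  [ 0   0     0   1 ]
  [ 0   0     0   4 ]
ρ4 := ρ4 − 4·ρ3
  [ 1  -2     0  -1 ]
  [ 0   1  -3/2  -5 ]
  [ 0   0     0   1 ]
  [ 0   0     0   0 ]
ρ2 := ρ2 + 5·ρ3
  [ 1  -2     0  -1 ]
  [ 0   1  -3/2   0 ]
  [ 0   0     0   1 ]
  [ 0   0     0   0 ]
ρ1 := ρ1 + ρ3
  [ 1  -2     0  0 ]
  [ 0   1  -3/2  0 ]
  [ 0   0     0  1 ]
  [ 0   0     0  0 ]
ρ1 := ρ1 + 2·ρ2
  [ 1  0    -3  0 ]
  [ 0  1  -3/2  0 ]
  [ 0  0     0  1 ]
  [ 0  0     0  0 ]
The reduced form has 3 nonzero rows.

rank = 3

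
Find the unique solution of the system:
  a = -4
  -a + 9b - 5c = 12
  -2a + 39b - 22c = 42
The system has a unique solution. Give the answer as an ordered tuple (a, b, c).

(-4, 2, 2)

Form the augmented matrix and row-reduce:
  [  1   0    0  |  -4 ]
  [ -1   9   -5  |  12 ]
  [ -2  39  -22  |  42 ]
Add ρ1 to ρ2.
  [  1   0    0  |  -4 ]
  [  0   9   -5  |   8 ]
  [ -2  39  -22  |  42 ]
Add 2 times ρ1 to ρ3.
  [ 1   0    0  |  -4 ]
  [ 0   9   -5  |   8 ]
  [ 0  39  -22  |  34 ]
Multiply ρ2 by 1/9.
  [ 1   0     0  |   -4 ]
  [ 0   1  -5/9  |  8/9 ]
  [ 0  39   -22  |   34 ]
Subtract 39 times ρ2 from ρ3.
  [ 1  0     0  |    -4 ]
  [ 0  1  -5/9  |   8/9 ]
  [ 0  0  -1/3  |  -2/3 ]
Multiply ρ3 by -3.
  [ 1  0     0  |   -4 ]
  [ 0  1  -5/9  |  8/9 ]
  [ 0  0     1  |    2 ]
Add 5/9 times ρ3 to ρ2.
  [ 1  0  0  |  -4 ]
  [ 0  1  0  |   2 ]
  [ 0  0  1  |   2 ]
Reading off the last column: a = -4, b = 2, c = 2.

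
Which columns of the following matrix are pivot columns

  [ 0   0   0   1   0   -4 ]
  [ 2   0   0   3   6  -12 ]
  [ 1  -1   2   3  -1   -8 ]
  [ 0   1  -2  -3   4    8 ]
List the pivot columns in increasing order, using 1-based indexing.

1, 2, 4

Swap R1 and R2.
  [ 2   0   0   3   6  -12 ]
  [ 0   0   0   1   0   -4 ]
  [ 1  -1   2   3  -1   -8 ]
  [ 0   1  -2  -3   4    8 ]
Multiply R1 by 1/2.
  [ 1   0   0  3/2   3  -6 ]
  [ 0   0   0    1   0  -4 ]
  [ 1  -1   2    3  -1  -8 ]
  [ 0   1  -2   -3   4   8 ]
Subtract R1 from R3.
  [ 1   0   0  3/2   3  -6 ]
  [ 0   0   0    1   0  -4 ]
  [ 0  -1   2  3/2  -4  -2 ]
  [ 0   1  -2   -3   4   8 ]
Swap R2 and R3.
  [ 1   0   0  3/2   3  -6 ]
  [ 0  -1   2  3/2  -4  -2 ]
  [ 0   0   0    1   0  -4 ]
  [ 0   1  -2   -3   4   8 ]
Multiply R2 by -1.
  [ 1  0   0   3/2  3  -6 ]
  [ 0  1  -2  -3/2  4   2 ]
  [ 0  0   0     1  0  -4 ]
  [ 0  1  -2    -3  4   8 ]
Subtract R2 from R4.
  [ 1  0   0   3/2  3  -6 ]
  [ 0  1  -2  -3/2  4   2 ]
  [ 0  0   0     1  0  -4 ]
  [ 0  0   0  -3/2  0   6 ]
Add 3/2 times R3 to R4.
  [ 1  0   0   3/2  3  -6 ]
  [ 0  1  -2  -3/2  4   2 ]
  [ 0  0   0     1  0  -4 ]
  [ 0  0   0     0  0   0 ]
Add 3/2 times R3 to R2.
  [ 1  0   0  3/2  3  -6 ]
  [ 0  1  -2    0  4  -4 ]
  [ 0  0   0    1  0  -4 ]
  [ 0  0   0    0  0   0 ]
Subtract 3/2 times R3 from R1.
  [ 1  0   0  0  3   0 ]
  [ 0  1  -2  0  4  -4 ]
  [ 0  0   0  1  0  -4 ]
  [ 0  0   0  0  0   0 ]
Pivot columns are the columns containing a leading 1.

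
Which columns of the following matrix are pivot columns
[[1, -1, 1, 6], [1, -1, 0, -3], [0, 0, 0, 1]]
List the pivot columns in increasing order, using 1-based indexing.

1, 3, 4

R2 := R2 − R1
  [ 1  -1   1   6 ]
  [ 0   0  -1  -9 ]
  [ 0   0   0   1 ]
R2 := -1·R2
  [ 1  -1  1  6 ]
  [ 0   0  1  9 ]
  [ 0   0  0  1 ]
R2 := R2 − 9·R3
  [ 1  -1  1  6 ]
  [ 0   0  1  0 ]
  [ 0   0  0  1 ]
R1 := R1 − 6·R3
  [ 1  -1  1  0 ]
  [ 0   0  1  0 ]
  [ 0   0  0  1 ]
R1 := R1 − R2
  [ 1  -1  0  0 ]
  [ 0   0  1  0 ]
  [ 0   0  0  1 ]
Pivot columns are the columns containing a leading 1.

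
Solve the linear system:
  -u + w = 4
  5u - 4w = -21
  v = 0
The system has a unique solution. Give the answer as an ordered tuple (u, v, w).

Form the augmented matrix and row-reduce:
  [ -1  0   1  |    4 ]
  [  5  0  -4  |  -21 ]
  [  0  1   0  |    0 ]
R1 := -1·R1
  [ 1  0  -1  |   -4 ]
  [ 5  0  -4  |  -21 ]
  [ 0  1   0  |    0 ]
R2 := R2 − 5·R1
  [ 1  0  -1  |  -4 ]
  [ 0  0   1  |  -1 ]
  [ 0  1   0  |   0 ]
R2 <=> R3
  [ 1  0  -1  |  -4 ]
  [ 0  1   0  |   0 ]
  [ 0  0   1  |  -1 ]
R1 := R1 + R3
  [ 1  0  0  |  -5 ]
  [ 0  1  0  |   0 ]
  [ 0  0  1  |  -1 ]
Reading off the last column: u = -5, v = 0, w = -1.

(-5, 0, -1)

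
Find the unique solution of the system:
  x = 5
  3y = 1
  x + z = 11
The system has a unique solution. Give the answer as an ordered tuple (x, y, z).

(5, 1/3, 6)

Form the augmented matrix and row-reduce:
  [ 1  0  0  |   5 ]
  [ 0  3  0  |   1 ]
  [ 1  0  1  |  11 ]
r3 := r3 − r1
  [ 1  0  0  |  5 ]
  [ 0  3  0  |  1 ]
  [ 0  0  1  |  6 ]
r2 := 1/3·r2
  [ 1  0  0  |    5 ]
  [ 0  1  0  |  1/3 ]
  [ 0  0  1  |    6 ]
Reading off the last column: x = 5, y = 1/3, z = 6.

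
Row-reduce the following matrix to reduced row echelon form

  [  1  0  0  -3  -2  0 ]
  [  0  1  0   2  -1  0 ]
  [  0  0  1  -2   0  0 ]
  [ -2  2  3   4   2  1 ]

[[1, 0, 0, -3, -2, 0], [0, 1, 0, 2, -1, 0], [0, 0, 1, -2, 0, 0], [0, 0, 0, 0, 0, 1]]

R4 ← R4 + 2·R1
  [ 1  0  0  -3  -2  0 ]
  [ 0  1  0   2  -1  0 ]
  [ 0  0  1  -2   0  0 ]
  [ 0  2  3  -2  -2  1 ]
R4 ← R4 − 2·R2
  [ 1  0  0  -3  -2  0 ]
  [ 0  1  0   2  -1  0 ]
  [ 0  0  1  -2   0  0 ]
  [ 0  0  3  -6   0  1 ]
R4 ← R4 − 3·R3
  [ 1  0  0  -3  -2  0 ]
  [ 0  1  0   2  -1  0 ]
  [ 0  0  1  -2   0  0 ]
  [ 0  0  0   0   0  1 ]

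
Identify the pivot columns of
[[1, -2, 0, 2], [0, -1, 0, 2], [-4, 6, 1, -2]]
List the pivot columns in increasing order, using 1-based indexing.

R3 := R3 + 4·R1
  [ 1  -2  0  2 ]
  [ 0  -1  0  2 ]
  [ 0  -2  1  6 ]
R2 := -1·R2
  [ 1  -2  0   2 ]
  [ 0   1  0  -2 ]
  [ 0  -2  1   6 ]
R3 := R3 + 2·R2
  [ 1  -2  0   2 ]
  [ 0   1  0  -2 ]
  [ 0   0  1   2 ]
R1 := R1 + 2·R2
  [ 1  0  0  -2 ]
  [ 0  1  0  -2 ]
  [ 0  0  1   2 ]
Pivot columns are the columns containing a leading 1.

1, 2, 3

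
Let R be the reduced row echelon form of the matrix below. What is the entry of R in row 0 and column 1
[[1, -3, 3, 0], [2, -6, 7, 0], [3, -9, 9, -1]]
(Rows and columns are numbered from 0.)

ρ2 := ρ2 − 2·ρ1
  [ 1  -3  3   0 ]
  [ 0   0  1   0 ]
  [ 3  -9  9  -1 ]
ρ3 := ρ3 − 3·ρ1
  [ 1  -3  3   0 ]
  [ 0   0  1   0 ]
  [ 0   0  0  -1 ]
ρ3 := -1·ρ3
  [ 1  -3  3  0 ]
  [ 0   0  1  0 ]
  [ 0   0  0  1 ]
ρ1 := ρ1 − 3·ρ2
  [ 1  -3  0  0 ]
  [ 0   0  1  0 ]
  [ 0   0  0  1 ]

-3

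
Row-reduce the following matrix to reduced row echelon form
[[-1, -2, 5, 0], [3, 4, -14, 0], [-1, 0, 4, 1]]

[[1, 0, -4, 0], [0, 1, -1/2, 0], [0, 0, 0, 1]]

R1 := -1·R1
  [  1  2   -5  0 ]
  [  3  4  -14  0 ]
  [ -1  0    4  1 ]
R2 := R2 − 3·R1
  [  1   2  -5  0 ]
  [  0  -2   1  0 ]
  [ -1   0   4  1 ]
R3 := R3 + R1
  [ 1   2  -5  0 ]
  [ 0  -2   1  0 ]
  [ 0   2  -1  1 ]
R2 := -1/2·R2
  [ 1  2    -5  0 ]
  [ 0  1  -1/2  0 ]
  [ 0  2    -1  1 ]
R3 := R3 − 2·R2
  [ 1  2    -5  0 ]
  [ 0  1  -1/2  0 ]
  [ 0  0     0  1 ]
R1 := R1 − 2·R2
  [ 1  0    -4  0 ]
  [ 0  1  -1/2  0 ]
  [ 0  0     0  1 ]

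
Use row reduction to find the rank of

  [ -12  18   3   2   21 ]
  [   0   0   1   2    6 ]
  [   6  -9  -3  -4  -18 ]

R1 ← -1/12·R1
  [ 1  -3/2  -1/4  -1/6  -7/4 ]
  [ 0     0     1     2     6 ]
  [ 6    -9    -3    -4   -18 ]
R3 ← R3 − 6·R1
  [ 1  -3/2  -1/4  -1/6   -7/4 ]
  [ 0     0     1     2      6 ]
  [ 0     0  -3/2    -3  -15/2 ]
R3 ← R3 + 3/2·R2
  [ 1  -3/2  -1/4  -1/6  -7/4 ]
  [ 0     0     1     2     6 ]
  [ 0     0     0     0   3/2 ]
R3 ← 2/3·R3
  [ 1  -3/2  -1/4  -1/6  -7/4 ]
  [ 0     0     1     2     6 ]
  [ 0     0     0     0     1 ]
R2 ← R2 − 6·R3
  [ 1  -3/2  -1/4  -1/6  -7/4 ]
  [ 0     0     1     2     0 ]
  [ 0     0     0     0     1 ]
R1 ← R1 + 7/4·R3
  [ 1  -3/2  -1/4  -1/6  0 ]
  [ 0     0     1     2  0 ]
  [ 0     0     0     0  1 ]
R1 ← R1 + 1/4·R2
  [ 1  -3/2  0  1/3  0 ]
  [ 0     0  1    2  0 ]
  [ 0     0  0    0  1 ]
The reduced form has 3 nonzero rows.

rank = 3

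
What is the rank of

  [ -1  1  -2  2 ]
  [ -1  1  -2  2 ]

Multiply R1 by -1.
  [  1  -1   2  -2 ]
  [ -1   1  -2   2 ]
Add R1 to R2.
  [ 1  -1  2  -2 ]
  [ 0   0  0   0 ]
The reduced form has 1 nonzero row.

rank = 1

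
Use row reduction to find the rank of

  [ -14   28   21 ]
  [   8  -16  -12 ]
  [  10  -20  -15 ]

r1 → -1/14·r1
r2 → r2 − 8·r1
r3 → r3 − 10·r1
The reduced form has 1 nonzero row.

rank = 1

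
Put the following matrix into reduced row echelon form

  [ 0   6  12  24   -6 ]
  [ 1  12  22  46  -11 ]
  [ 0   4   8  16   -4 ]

ρ1 <=> ρ2
  [ 1  12  22  46  -11 ]
  [ 0   6  12  24   -6 ]
  [ 0   4   8  16   -4 ]
ρ2 → 1/6·ρ2
  [ 1  12  22  46  -11 ]
  [ 0   1   2   4   -1 ]
  [ 0   4   8  16   -4 ]
ρ3 → ρ3 − 4·ρ2
  [ 1  12  22  46  -11 ]
  [ 0   1   2   4   -1 ]
  [ 0   0   0   0    0 ]
ρ1 → ρ1 − 12·ρ2
  [ 1  0  -2  -2   1 ]
  [ 0  1   2   4  -1 ]
  [ 0  0   0   0   0 ]

[[1, 0, -2, -2, 1], [0, 1, 2, 4, -1], [0, 0, 0, 0, 0]]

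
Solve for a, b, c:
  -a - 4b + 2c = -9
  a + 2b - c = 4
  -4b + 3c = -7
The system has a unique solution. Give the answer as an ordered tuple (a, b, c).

Form the augmented matrix and row-reduce:
  [ -1  -4   2  |  -9 ]
  [  1   2  -1  |   4 ]
  [  0  -4   3  |  -7 ]
R1 ← -1·R1
  [ 1   4  -2  |   9 ]
  [ 1   2  -1  |   4 ]
  [ 0  -4   3  |  -7 ]
R2 ← R2 − R1
  [ 1   4  -2  |   9 ]
  [ 0  -2   1  |  -5 ]
  [ 0  -4   3  |  -7 ]
R2 ← -1/2·R2
  [ 1   4    -2  |    9 ]
  [ 0   1  -1/2  |  5/2 ]
  [ 0  -4     3  |   -7 ]
R3 ← R3 + 4·R2
  [ 1  4    -2  |    9 ]
  [ 0  1  -1/2  |  5/2 ]
  [ 0  0     1  |    3 ]
R2 ← R2 + 1/2·R3
  [ 1  4  -2  |  9 ]
  [ 0  1   0  |  4 ]
  [ 0  0   1  |  3 ]
R1 ← R1 + 2·R3
  [ 1  4  0  |  15 ]
  [ 0  1  0  |   4 ]
  [ 0  0  1  |   3 ]
R1 ← R1 − 4·R2
  [ 1  0  0  |  -1 ]
  [ 0  1  0  |   4 ]
  [ 0  0  1  |   3 ]
Reading off the last column: a = -1, b = 4, c = 3.

(-1, 4, 3)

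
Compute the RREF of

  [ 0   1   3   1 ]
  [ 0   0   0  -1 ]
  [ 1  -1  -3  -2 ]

[[1, 0, 0, 0], [0, 1, 3, 0], [0, 0, 0, 1]]

Swap R1 and R3.
  [ 1  -1  -3  -2 ]
  [ 0   0   0  -1 ]
  [ 0   1   3   1 ]
Swap R2 and R3.
  [ 1  -1  -3  -2 ]
  [ 0   1   3   1 ]
  [ 0   0   0  -1 ]
Multiply R3 by -1.
  [ 1  -1  -3  -2 ]
  [ 0   1   3   1 ]
  [ 0   0   0   1 ]
Subtract R3 from R2.
  [ 1  -1  -3  -2 ]
  [ 0   1   3   0 ]
  [ 0   0   0   1 ]
Add 2 times R3 to R1.
  [ 1  -1  -3  0 ]
  [ 0   1   3  0 ]
  [ 0   0   0  1 ]
Add R2 to R1.
  [ 1  0  0  0 ]
  [ 0  1  3  0 ]
  [ 0  0  0  1 ]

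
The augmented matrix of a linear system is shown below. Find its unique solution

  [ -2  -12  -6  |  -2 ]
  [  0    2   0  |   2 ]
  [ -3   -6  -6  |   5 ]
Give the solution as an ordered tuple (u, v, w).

r1 -> -1/2·r1
  [  1   6   3  |  1 ]
  [  0   2   0  |  2 ]
  [ -3  -6  -6  |  5 ]
r3 -> r3 + 3·r1
  [ 1   6  3  |  1 ]
  [ 0   2  0  |  2 ]
  [ 0  12  3  |  8 ]
r2 -> 1/2·r2
  [ 1   6  3  |  1 ]
  [ 0   1  0  |  1 ]
  [ 0  12  3  |  8 ]
r3 -> r3 − 12·r2
  [ 1  6  3  |   1 ]
  [ 0  1  0  |   1 ]
  [ 0  0  3  |  -4 ]
r3 -> 1/3·r3
  [ 1  6  3  |     1 ]
  [ 0  1  0  |     1 ]
  [ 0  0  1  |  -4/3 ]
r1 -> r1 − 3·r3
  [ 1  6  0  |     5 ]
  [ 0  1  0  |     1 ]
  [ 0  0  1  |  -4/3 ]
r1 -> r1 − 6·r2
  [ 1  0  0  |    -1 ]
  [ 0  1  0  |     1 ]
  [ 0  0  1  |  -4/3 ]
Reading off the last column: u = -1, v = 1, w = -4/3.

(-1, 1, -4/3)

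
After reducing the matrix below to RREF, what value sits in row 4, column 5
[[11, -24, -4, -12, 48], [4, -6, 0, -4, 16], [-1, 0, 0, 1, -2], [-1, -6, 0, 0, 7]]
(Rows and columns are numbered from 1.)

R1 ← 1/11·R1
R2 ← R2 − 4·R1
R3 ← R3 + R1
R4 ← R4 + R1
R2 ← 11/30·R2
R3 ← R3 + 24/11·R2
R4 ← R4 + 90/11·R2
R3 ← 5/4·R3
R4 ← R4 − 4·R3
R4 ← -1·R4
R3 ← R3 − 1/4·R4
R2 ← R2 − 2/15·R4
R1 ← R1 + 12/11·R4
R2 ← R2 − 8/15·R3
R1 ← R1 + 4/11·R3
R1 ← R1 + 24/11·R2

-1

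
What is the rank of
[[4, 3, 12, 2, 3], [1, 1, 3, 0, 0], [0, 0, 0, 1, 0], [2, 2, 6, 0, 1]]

rank = 4

Multiply r1 by 1/4.
  [ 1  3/4  3  1/2  3/4 ]
  [ 1    1  3    0    0 ]
  [ 0    0  0    1    0 ]
  [ 2    2  6    0    1 ]
Subtract r1 from r2.
  [ 1  3/4  3   1/2   3/4 ]
  [ 0  1/4  0  -1/2  -3/4 ]
  [ 0    0  0     1     0 ]
  [ 2    2  6     0     1 ]
Subtract 2 times r1 from r4.
  [ 1  3/4  3   1/2   3/4 ]
  [ 0  1/4  0  -1/2  -3/4 ]
  [ 0    0  0     1     0 ]
  [ 0  1/2  0    -1  -1/2 ]
Multiply r2 by 4.
  [ 1  3/4  3  1/2   3/4 ]
  [ 0    1  0   -2    -3 ]
  [ 0    0  0    1     0 ]
  [ 0  1/2  0   -1  -1/2 ]
Subtract 1/2 times r2 from r4.
  [ 1  3/4  3  1/2  3/4 ]
  [ 0    1  0   -2   -3 ]
  [ 0    0  0    1    0 ]
  [ 0    0  0    0    1 ]
Add 3 times r4 to r2.
  [ 1  3/4  3  1/2  3/4 ]
  [ 0    1  0   -2    0 ]
  [ 0    0  0    1    0 ]
  [ 0    0  0    0    1 ]
Subtract 3/4 times r4 from r1.
  [ 1  3/4  3  1/2  0 ]
  [ 0    1  0   -2  0 ]
  [ 0    0  0    1  0 ]
  [ 0    0  0    0  1 ]
Add 2 times r3 to r2.
  [ 1  3/4  3  1/2  0 ]
  [ 0    1  0    0  0 ]
  [ 0    0  0    1  0 ]
  [ 0    0  0    0  1 ]
Subtract 1/2 times r3 from r1.
  [ 1  3/4  3  0  0 ]
  [ 0    1  0  0  0 ]
  [ 0    0  0  1  0 ]
  [ 0    0  0  0  1 ]
Subtract 3/4 times r2 from r1.
  [ 1  0  3  0  0 ]
  [ 0  1  0  0  0 ]
  [ 0  0  0  1  0 ]
  [ 0  0  0  0  1 ]
The reduced form has 4 nonzero rows.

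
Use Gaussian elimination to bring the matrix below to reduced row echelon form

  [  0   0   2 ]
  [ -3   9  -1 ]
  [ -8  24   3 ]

[[1, -3, 0], [0, 0, 1], [0, 0, 0]]

Swap R1 and R2.
Multiply R1 by -1/3.
Add 8 times R1 to R3.
Multiply R2 by 1/2.
Subtract 17/3 times R2 from R3.
Subtract 1/3 times R2 from R1.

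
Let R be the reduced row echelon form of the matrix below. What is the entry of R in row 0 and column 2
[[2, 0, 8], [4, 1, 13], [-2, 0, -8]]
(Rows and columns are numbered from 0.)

R1 -> 1/2·R1
  [  1  0   4 ]
  [  4  1  13 ]
  [ -2  0  -8 ]
R2 -> R2 − 4·R1
  [  1  0   4 ]
  [  0  1  -3 ]
  [ -2  0  -8 ]
R3 -> R3 + 2·R1
  [ 1  0   4 ]
  [ 0  1  -3 ]
  [ 0  0   0 ]

4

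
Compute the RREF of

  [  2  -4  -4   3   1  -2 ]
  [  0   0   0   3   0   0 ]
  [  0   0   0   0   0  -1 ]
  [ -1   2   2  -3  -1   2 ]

Multiply r1 by 1/2.
Add r1 to r4.
Multiply r2 by 1/3.
Add 3/2 times r2 to r4.
Swap r3 and r4.
Multiply r3 by -2.
Multiply r4 by -1.
Add 2 times r4 to r3.
Add r4 to r1.
Subtract 1/2 times r3 from r1.
Subtract 3/2 times r2 from r1.

[[1, -2, -2, 0, 0, 0], [0, 0, 0, 1, 0, 0], [0, 0, 0, 0, 1, 0], [0, 0, 0, 0, 0, 1]]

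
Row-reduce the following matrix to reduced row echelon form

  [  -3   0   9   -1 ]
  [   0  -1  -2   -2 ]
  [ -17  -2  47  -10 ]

Multiply R1 by -1/3.
Add 17 times R1 to R3.
Multiply R2 by -1.
Add 2 times R2 to R3.
Multiply R3 by -3.
Subtract 2 times R3 from R2.
Subtract 1/3 times R3 from R1.

[[1, 0, -3, 0], [0, 1, 2, 0], [0, 0, 0, 1]]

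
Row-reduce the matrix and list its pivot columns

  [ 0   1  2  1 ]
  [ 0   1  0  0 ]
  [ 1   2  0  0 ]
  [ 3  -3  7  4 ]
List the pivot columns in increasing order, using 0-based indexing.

ρ1 <=> ρ3
  [ 1   2  0  0 ]
  [ 0   1  0  0 ]
  [ 0   1  2  1 ]
  [ 3  -3  7  4 ]
ρ4 := ρ4 − 3·ρ1
  [ 1   2  0  0 ]
  [ 0   1  0  0 ]
  [ 0   1  2  1 ]
  [ 0  -9  7  4 ]
ρ3 := ρ3 − ρ2
  [ 1   2  0  0 ]
  [ 0   1  0  0 ]
  [ 0   0  2  1 ]
  [ 0  -9  7  4 ]
ρ4 := ρ4 + 9·ρ2
  [ 1  2  0  0 ]
  [ 0  1  0  0 ]
  [ 0  0  2  1 ]
  [ 0  0  7  4 ]
ρ3 := 1/2·ρ3
  [ 1  2  0    0 ]
  [ 0  1  0    0 ]
  [ 0  0  1  1/2 ]
  [ 0  0  7    4 ]
ρ4 := ρ4 − 7·ρ3
  [ 1  2  0    0 ]
  [ 0  1  0    0 ]
  [ 0  0  1  1/2 ]
  [ 0  0  0  1/2 ]
ρ4 := 2·ρ4
  [ 1  2  0    0 ]
  [ 0  1  0    0 ]
  [ 0  0  1  1/2 ]
  [ 0  0  0    1 ]
ρ3 := ρ3 − 1/2·ρ4
  [ 1  2  0  0 ]
  [ 0  1  0  0 ]
  [ 0  0  1  0 ]
  [ 0  0  0  1 ]
ρ1 := ρ1 − 2·ρ2
  [ 1  0  0  0 ]
  [ 0  1  0  0 ]
  [ 0  0  1  0 ]
  [ 0  0  0  1 ]
Pivot columns are the columns containing a leading 1.

0, 1, 2, 3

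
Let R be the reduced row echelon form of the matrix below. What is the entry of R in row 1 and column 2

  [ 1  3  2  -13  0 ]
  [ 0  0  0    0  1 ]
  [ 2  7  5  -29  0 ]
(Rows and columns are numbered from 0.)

1

R3 := R3 − 2·R1
R2 ↔ R3
R1 := R1 − 3·R2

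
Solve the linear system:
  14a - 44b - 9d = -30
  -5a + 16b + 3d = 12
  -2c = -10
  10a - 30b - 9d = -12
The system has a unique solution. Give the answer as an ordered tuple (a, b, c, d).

Form the augmented matrix and row-reduce:
  [ 14  -44   0  -9  |  -30 ]
  [ -5   16   0   3  |   12 ]
  [  0    0  -2   0  |  -10 ]
  [ 10  -30   0  -9  |  -12 ]
r1 := 1/14·r1
  [  1  -22/7   0  -9/14  |  -15/7 ]
  [ -5     16   0      3  |     12 ]
  [  0      0  -2      0  |    -10 ]
  [ 10    -30   0     -9  |    -12 ]
r2 := r2 + 5·r1
  [  1  -22/7   0  -9/14  |  -15/7 ]
  [  0    2/7   0  -3/14  |    9/7 ]
  [  0      0  -2      0  |    -10 ]
  [ 10    -30   0     -9  |    -12 ]
r4 := r4 − 10·r1
  [ 1  -22/7   0  -9/14  |  -15/7 ]
  [ 0    2/7   0  -3/14  |    9/7 ]
  [ 0      0  -2      0  |    -10 ]
  [ 0   10/7   0  -18/7  |   66/7 ]
r2 := 7/2·r2
  [ 1  -22/7   0  -9/14  |  -15/7 ]
  [ 0      1   0   -3/4  |    9/2 ]
  [ 0      0  -2      0  |    -10 ]
  [ 0   10/7   0  -18/7  |   66/7 ]
r4 := r4 − 10/7·r2
  [ 1  -22/7   0  -9/14  |  -15/7 ]
  [ 0      1   0   -3/4  |    9/2 ]
  [ 0      0  -2      0  |    -10 ]
  [ 0      0   0   -3/2  |      3 ]
r3 := -1/2·r3
  [ 1  -22/7  0  -9/14  |  -15/7 ]
  [ 0      1  0   -3/4  |    9/2 ]
  [ 0      0  1      0  |      5 ]
  [ 0      0  0   -3/2  |      3 ]
r4 := -2/3·r4
  [ 1  -22/7  0  -9/14  |  -15/7 ]
  [ 0      1  0   -3/4  |    9/2 ]
  [ 0      0  1      0  |      5 ]
  [ 0      0  0      1  |     -2 ]
r2 := r2 + 3/4·r4
  [ 1  -22/7  0  -9/14  |  -15/7 ]
  [ 0      1  0      0  |      3 ]
  [ 0      0  1      0  |      5 ]
  [ 0      0  0      1  |     -2 ]
r1 := r1 + 9/14·r4
  [ 1  -22/7  0  0  |  -24/7 ]
  [ 0      1  0  0  |      3 ]
  [ 0      0  1  0  |      5 ]
  [ 0      0  0  1  |     -2 ]
r1 := r1 + 22/7·r2
  [ 1  0  0  0  |   6 ]
  [ 0  1  0  0  |   3 ]
  [ 0  0  1  0  |   5 ]
  [ 0  0  0  1  |  -2 ]
Reading off the last column: a = 6, b = 3, c = 5, d = -2.

(6, 3, 5, -2)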